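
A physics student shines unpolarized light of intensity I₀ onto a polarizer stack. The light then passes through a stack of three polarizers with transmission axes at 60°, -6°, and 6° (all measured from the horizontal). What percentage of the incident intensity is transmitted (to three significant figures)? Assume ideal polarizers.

Unpolarized light through the first polarizer → I₁ = ½ I₀, now polarized at 60°.
I₂ = I₁ cos²(-6° − 60°) = 0.5 I₀ · cos²(66°) = 0.08272 I₀.
I₃ = I₂ cos²(6° + 6°) = 0.08272 I₀ · cos²(12°) = 0.07914 I₀.
That is 7.914% of the incident intensity.

≈ 7.91%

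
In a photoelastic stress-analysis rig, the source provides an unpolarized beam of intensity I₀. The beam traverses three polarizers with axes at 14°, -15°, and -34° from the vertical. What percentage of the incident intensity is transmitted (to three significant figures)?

Unpolarized light through the first polarizer → I₁ = ½ I₀, now polarized at 14°.
I₂ = I₁ cos²(-15° − 14°) = 0.5 I₀ · cos²(29°) = 0.3825 I₀.
I₃ = I₂ cos²(-34° + 15°) = 0.3825 I₀ · cos²(19°) = 0.3419 I₀.
That is 34.19% of the incident intensity.

≈ 34.2%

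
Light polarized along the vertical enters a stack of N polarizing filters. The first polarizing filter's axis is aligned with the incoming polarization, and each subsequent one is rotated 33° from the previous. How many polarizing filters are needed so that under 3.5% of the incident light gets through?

N = 11

First polarizer is aligned with the polarization: full transmission.
Each further stage multiplies by cos²(33°) = 0.7034.
After N polarizers: T = 0.7034^(N−1). Require T < 0.035 ⇒ N−1 > ln(0.035)/ln(0.7034) = 9.53, so N−1 ≥ 10 and N = 11.
Check: N=11 gives T = 0.02964 < 0.035; N=10 gives T = 0.04214.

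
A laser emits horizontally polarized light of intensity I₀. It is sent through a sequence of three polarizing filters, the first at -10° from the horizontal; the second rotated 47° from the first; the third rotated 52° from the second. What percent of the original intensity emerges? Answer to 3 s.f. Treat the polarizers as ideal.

≈ 17.1%

I₁ = I₀ cos²(-10° − 0°) = I₀ cos²(10°) = 0.9698 I₀.
I₂ = I₁ cos²(47°) = 0.9698 · 0.4651 I₀ = 0.4511 I₀.
I₃ = I₂ cos²(52°) = 0.4511 · 0.379 I₀ = 0.171 I₀.
That is 17.1% of the incident intensity.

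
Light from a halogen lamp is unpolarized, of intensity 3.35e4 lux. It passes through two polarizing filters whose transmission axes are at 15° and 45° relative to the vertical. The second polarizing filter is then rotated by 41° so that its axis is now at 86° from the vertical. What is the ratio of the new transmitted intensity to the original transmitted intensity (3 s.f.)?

I_new/I_old ≈ 0.141

Before rotation:
Unpolarized light through the first polarizer → I₁ = ½ I₀, now polarized at 15°.
I₂ = I₁ cos²(45° − 15°) = 0.5 I₀ · cos²(30°) = 0.375 I₀.
After rotation:
Unpolarized light through the first polarizer → I₁ = ½ I₀, now polarized at 15°.
I₂ = I₁ cos²(86° − 15°) = 0.5 I₀ · cos²(71°) = 0.053 I₀.
Ratio = 0.053 / 0.375 = 0.1413.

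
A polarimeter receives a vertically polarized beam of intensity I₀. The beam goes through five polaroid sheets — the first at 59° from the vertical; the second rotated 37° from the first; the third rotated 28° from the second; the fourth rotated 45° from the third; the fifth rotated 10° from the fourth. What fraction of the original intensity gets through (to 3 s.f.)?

≈ 0.0640 I₀

I₁ = I₀ cos²(59° − 0°) = I₀ cos²(59°) = 0.2653 I₀.
I₂ = I₁ cos²(37°) = 0.2653 · 0.6378 I₀ = 0.1692 I₀.
I₃ = I₂ cos²(28°) = 0.1692 · 0.7796 I₀ = 0.1319 I₀.
I₄ = I₃ cos²(45°) = 0.1319 · 0.5 I₀ = 0.06595 I₀.
I₅ = I₄ cos²(10°) = 0.06595 · 0.9698 I₀ = 0.06396 I₀.
Transmitted fraction = 0.06396.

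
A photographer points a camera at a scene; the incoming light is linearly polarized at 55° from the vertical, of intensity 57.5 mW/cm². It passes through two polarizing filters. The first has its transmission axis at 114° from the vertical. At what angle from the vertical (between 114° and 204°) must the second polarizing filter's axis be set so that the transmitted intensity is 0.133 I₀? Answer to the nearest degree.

θ ≈ 159°

I₁ = I₀ cos²(114° − 55°) = I₀ cos²(59°) = 0.2653 I₀.
Need I₂/I₀ = 0.133, so cos²(θ − 114°) = 0.133 / 0.2653 = 0.5014.
θ − 114° = arccos(√0.5014) = 44.9°, giving θ ≈ 114 + 44.9 = 158.9°.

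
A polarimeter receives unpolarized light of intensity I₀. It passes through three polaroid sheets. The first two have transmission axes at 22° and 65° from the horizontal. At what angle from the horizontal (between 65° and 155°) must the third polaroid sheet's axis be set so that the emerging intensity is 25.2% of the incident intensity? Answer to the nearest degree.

Unpolarized light through the first polarizer → I₁ = ½ I₀, now polarized at 22°.
I₂ = I₁ cos²(65° − 22°) = 0.5 I₀ · cos²(43°) = 0.2674 I₀.
Need I₃/I₀ = 0.252, so cos²(θ − 65°) = 0.252 / 0.2674 = 0.9423.
θ − 65° = arccos(√0.9423) = 13.9°, giving θ ≈ 65 + 13.9 = 78.9°.

θ ≈ 79°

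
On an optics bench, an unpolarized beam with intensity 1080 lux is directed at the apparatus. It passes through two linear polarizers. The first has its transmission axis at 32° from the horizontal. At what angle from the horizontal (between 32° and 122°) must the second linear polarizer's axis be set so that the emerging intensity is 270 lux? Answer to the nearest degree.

θ ≈ 77°

Unpolarized light through the first polarizer → I₁ = ½ I₀, now polarized at 32°.
Target fraction: 270 / 1080 lux = 0.25 of I₀.
Need I₂/I₀ = 0.25, so cos²(θ − 32°) = 0.25 / 0.5 = 0.5.
θ − 32° = arccos(√0.5) = 45.0°, giving θ ≈ 32 + 45.0 = 77.0°.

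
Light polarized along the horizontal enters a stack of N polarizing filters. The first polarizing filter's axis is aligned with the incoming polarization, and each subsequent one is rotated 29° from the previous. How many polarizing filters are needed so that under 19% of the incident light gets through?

N = 8

First polarizer is aligned with the polarization: full transmission.
Each further stage multiplies by cos²(29°) = 0.765.
After N polarizers: T = 0.765^(N−1). Require T < 0.19 ⇒ N−1 > ln(0.19)/ln(0.765) = 6.20, so N−1 ≥ 7 and N = 8.
Check: N=8 gives T = 0.1533 < 0.19; N=7 gives T = 0.2004.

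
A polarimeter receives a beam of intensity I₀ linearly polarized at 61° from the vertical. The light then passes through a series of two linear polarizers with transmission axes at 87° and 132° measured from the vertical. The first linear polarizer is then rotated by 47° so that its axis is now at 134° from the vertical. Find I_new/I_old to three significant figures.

I_new/I_old ≈ 0.211

Before rotation:
I₁ = I₀ cos²(87° − 61°) = I₀ cos²(26°) = 0.8078 I₀.
I₂ = I₁ cos²(132° − 87°) = 0.8078 I₀ · cos²(45°) = 0.4039 I₀.
After rotation:
I₁ = I₀ cos²(134° − 61°) = I₀ cos²(73°) = 0.08548 I₀.
I₂ = I₁ cos²(132° − 134°) = 0.08548 I₀ · cos²(2°) = 0.08538 I₀.
Ratio = 0.08538 / 0.4039 = 0.2114.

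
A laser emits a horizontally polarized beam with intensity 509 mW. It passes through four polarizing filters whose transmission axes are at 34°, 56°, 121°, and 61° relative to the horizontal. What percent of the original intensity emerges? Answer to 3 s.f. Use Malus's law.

By Malus's law, I₁ = 509 mW · cos²(34°) = 349.8 mW.
I₂ = I₁ · cos²(22°) = 349.8 · 0.8597 = 300.7 mW.
I₃ = I₂ · cos²(65°) = 300.7 · 0.1786 = 53.71 mW.
I₄ = I₃ · cos²(60°) = 53.71 · 0.25 = 13.43 mW.
That is 2.638% of the incident intensity.

≈ 2.64%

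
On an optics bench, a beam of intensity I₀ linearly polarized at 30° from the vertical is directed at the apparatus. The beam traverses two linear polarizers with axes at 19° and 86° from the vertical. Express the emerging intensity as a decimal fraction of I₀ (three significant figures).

≈ 0.147 I₀

By Malus's law, I₁ = I₀ cos²(19° − 30°) = I₀ cos²(11°) = 0.9636 I₀.
I₂ = I₁ cos²(86° − 19°) = 0.9636 I₀ · cos²(67°) = 0.1471 I₀.
Transmitted fraction = 0.1471.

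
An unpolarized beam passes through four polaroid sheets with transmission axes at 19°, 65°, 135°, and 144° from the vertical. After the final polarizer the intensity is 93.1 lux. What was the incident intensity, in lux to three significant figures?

Unpolarized light through the first polarizer → I₁ = ½ I₀, now polarized at 19°.
I₂ = I₁ cos²(65° − 19°) = 0.5 I₀ · cos²(46°) = 0.2413 I₀.
I₃ = I₂ cos²(135° − 65°) = 0.2413 I₀ · cos²(70°) = 0.02822 I₀.
I₄ = I₃ cos²(144° − 135°) = 0.02822 I₀ · cos²(9°) = 0.02753 I₀.
So 93.1 lux = 0.02753 I₀, giving I₀ = 93.1/0.02753 = 3381 lux.

I₀ ≈ 3380 lux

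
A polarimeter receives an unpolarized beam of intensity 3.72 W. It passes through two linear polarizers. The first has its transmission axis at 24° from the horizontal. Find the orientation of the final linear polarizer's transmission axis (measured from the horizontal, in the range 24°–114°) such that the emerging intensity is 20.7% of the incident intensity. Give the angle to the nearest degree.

θ ≈ 74°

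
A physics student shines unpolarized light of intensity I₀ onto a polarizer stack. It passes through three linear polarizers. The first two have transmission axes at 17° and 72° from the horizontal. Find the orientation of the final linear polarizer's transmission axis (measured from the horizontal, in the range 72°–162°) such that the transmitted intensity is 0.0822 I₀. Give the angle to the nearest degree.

θ ≈ 117°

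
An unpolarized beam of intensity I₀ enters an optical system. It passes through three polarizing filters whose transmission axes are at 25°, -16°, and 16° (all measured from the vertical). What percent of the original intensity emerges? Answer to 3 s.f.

Unpolarized light through the first polarizer → I₁ = ½ I₀, now polarized at 25°.
I₂ = I₁ cos²(-16° − 25°) = 0.5 I₀ · cos²(41°) = 0.2848 I₀.
I₃ = I₂ cos²(16° + 16°) = 0.2848 I₀ · cos²(32°) = 0.2048 I₀.
That is 20.48% of the incident intensity.

≈ 20.5%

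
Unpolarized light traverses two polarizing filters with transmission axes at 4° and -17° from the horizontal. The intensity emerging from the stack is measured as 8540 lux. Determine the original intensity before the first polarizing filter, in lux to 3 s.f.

Unpolarized light through the first polarizer → I₁ = ½ I₀, now polarized at 4°.
I₂ = I₁ cos²(-17° − 4°) = 0.5 I₀ · cos²(21°) = 0.4358 I₀.
So 8540 lux = 0.4358 I₀, giving I₀ = 8540/0.4358 = 1.96e+04 lux.

I₀ ≈ 1.96e4 lux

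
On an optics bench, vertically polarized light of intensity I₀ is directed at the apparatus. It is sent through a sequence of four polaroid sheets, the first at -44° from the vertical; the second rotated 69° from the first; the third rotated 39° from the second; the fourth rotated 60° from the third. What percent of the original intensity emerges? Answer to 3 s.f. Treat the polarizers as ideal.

≈ 1.00%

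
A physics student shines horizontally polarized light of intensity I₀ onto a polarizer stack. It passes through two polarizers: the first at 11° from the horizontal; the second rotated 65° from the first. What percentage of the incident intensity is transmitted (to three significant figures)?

I₁ = I₀ cos²(11° − 0°) = I₀ cos²(11°) = 0.9636 I₀.
I₂ = I₁ cos²(65°) = 0.9636 · 0.1786 I₀ = 0.1721 I₀.
That is 17.21% of the incident intensity.

≈ 17.2%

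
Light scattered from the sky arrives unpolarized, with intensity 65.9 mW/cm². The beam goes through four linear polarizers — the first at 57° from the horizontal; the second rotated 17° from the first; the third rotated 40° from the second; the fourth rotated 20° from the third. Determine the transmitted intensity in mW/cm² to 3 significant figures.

Unpolarized light through the first polarizer → I₁ = 65.9 mW/cm²/2 = 32.95 mW/cm², polarized at 57°.
I₂ = I₁ · cos²(17°) = 32.95 · 0.9145 = 30.13 mW/cm².
I₃ = I₂ · cos²(40°) = 30.13 · 0.5868 = 17.68 mW/cm².
I₄ = I₃ · cos²(20°) = 17.68 · 0.883 = 15.61 mW/cm².

I ≈ 15.6 mW/cm²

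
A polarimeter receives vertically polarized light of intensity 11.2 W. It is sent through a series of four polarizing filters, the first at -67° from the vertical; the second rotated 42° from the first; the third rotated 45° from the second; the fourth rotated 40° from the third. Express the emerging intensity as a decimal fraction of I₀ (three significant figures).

I₁ = 11.2 W · cos²(67°) = 1.71 W.
I₂ = I₁ · cos²(42°) = 1.71 · 0.5523 = 0.9443 W.
I₃ = I₂ · cos²(45°) = 0.9443 · 0.5 = 0.4722 W.
I₄ = I₃ · cos²(40°) = 0.4722 · 0.5868 = 0.2771 W.
Transmitted fraction = 0.02474.

I/I₀ ≈ 0.0247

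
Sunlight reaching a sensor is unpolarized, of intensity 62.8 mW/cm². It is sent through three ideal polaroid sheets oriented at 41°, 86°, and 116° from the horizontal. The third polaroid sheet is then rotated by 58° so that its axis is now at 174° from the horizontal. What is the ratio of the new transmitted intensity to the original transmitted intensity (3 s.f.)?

I_new/I_old ≈ 0.00162

Before rotation:
Unpolarized light through the first polarizer → I₁ = ½ I₀, now polarized at 41°.
I₂ = I₁ cos²(86° − 41°) = 0.5 I₀ · cos²(45°) = 0.25 I₀.
I₃ = I₂ cos²(116° − 86°) = 0.25 I₀ · cos²(30°) = 0.1875 I₀.
After rotation:
Unpolarized light through the first polarizer → I₁ = ½ I₀, now polarized at 41°.
I₂ = I₁ cos²(86° − 41°) = 0.5 I₀ · cos²(45°) = 0.25 I₀.
I₃ = I₂ cos²(174° − 86°) = 0.25 I₀ · cos²(88°) = 0.0003045 I₀.
Ratio = 0.0003045 / 0.1875 = 0.001624.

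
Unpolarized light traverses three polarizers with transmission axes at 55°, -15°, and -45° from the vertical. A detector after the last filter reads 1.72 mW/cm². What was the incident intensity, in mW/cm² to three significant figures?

Unpolarized light through the first polarizer → I₁ = ½ I₀, now polarized at 55°.
I₂ = I₁ cos²(-15° − 55°) = 0.5 I₀ · cos²(70°) = 0.05849 I₀.
I₃ = I₂ cos²(-45° + 15°) = 0.05849 I₀ · cos²(30°) = 0.04387 I₀.
So 1.72 mW/cm² = 0.04387 I₀, giving I₀ = 1.72/0.04387 = 39.21 mW/cm².

I₀ ≈ 39.2 mW/cm²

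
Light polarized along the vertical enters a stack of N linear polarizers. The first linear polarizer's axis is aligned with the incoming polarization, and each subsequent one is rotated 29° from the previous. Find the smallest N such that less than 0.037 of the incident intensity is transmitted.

N = 14

First polarizer is aligned with the polarization: full transmission.
Each further stage multiplies by cos²(29°) = 0.765.
After N polarizers: T = 0.765^(N−1). Require T < 0.037 ⇒ N−1 > ln(0.037)/ln(0.765) = 12.30, so N−1 ≥ 13 and N = 14.
Check: N=14 gives T = 0.03071 < 0.037; N=13 gives T = 0.04015.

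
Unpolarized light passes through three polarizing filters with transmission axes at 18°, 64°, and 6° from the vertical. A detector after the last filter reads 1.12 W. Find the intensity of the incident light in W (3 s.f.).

Unpolarized light through the first polarizer → I₁ = ½ I₀, now polarized at 18°.
I₂ = I₁ cos²(64° − 18°) = 0.5 I₀ · cos²(46°) = 0.2413 I₀.
I₃ = I₂ cos²(6° − 64°) = 0.2413 I₀ · cos²(58°) = 0.06775 I₀.
So 1.12 W = 0.06775 I₀, giving I₀ = 1.12/0.06775 = 16.53 W.

I₀ ≈ 16.5 W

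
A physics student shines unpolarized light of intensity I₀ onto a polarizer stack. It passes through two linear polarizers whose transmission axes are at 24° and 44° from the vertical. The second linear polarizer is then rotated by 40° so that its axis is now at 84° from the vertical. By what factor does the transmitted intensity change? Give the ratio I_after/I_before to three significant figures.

Before rotation:
Unpolarized light through the first polarizer → I₁ = ½ I₀, now polarized at 24°.
I₂ = I₁ cos²(44° − 24°) = 0.5 I₀ · cos²(20°) = 0.4415 I₀.
After rotation:
Unpolarized light through the first polarizer → I₁ = ½ I₀, now polarized at 24°.
I₂ = I₁ cos²(84° − 24°) = 0.5 I₀ · cos²(60°) = 0.125 I₀.
Ratio = 0.125 / 0.4415 = 0.2831.

I_new/I_old ≈ 0.283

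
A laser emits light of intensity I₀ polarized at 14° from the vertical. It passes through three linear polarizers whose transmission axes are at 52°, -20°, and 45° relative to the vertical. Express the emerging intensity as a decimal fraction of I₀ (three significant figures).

By Malus's law, I₁ = I₀ cos²(52° − 14°) = I₀ cos²(38°) = 0.621 I₀.
I₂ = I₁ cos²(-20° − 52°) = 0.621 I₀ · cos²(72°) = 0.0593 I₀.
I₃ = I₂ cos²(45° + 20°) = 0.0593 I₀ · cos²(65°) = 0.01059 I₀.
Transmitted fraction = 0.01059.

≈ 0.0106 I₀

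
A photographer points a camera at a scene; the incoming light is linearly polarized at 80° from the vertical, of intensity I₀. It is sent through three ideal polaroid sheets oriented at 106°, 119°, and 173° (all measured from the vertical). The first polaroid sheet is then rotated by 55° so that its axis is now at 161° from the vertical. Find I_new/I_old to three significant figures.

I_new/I_old ≈ 0.0176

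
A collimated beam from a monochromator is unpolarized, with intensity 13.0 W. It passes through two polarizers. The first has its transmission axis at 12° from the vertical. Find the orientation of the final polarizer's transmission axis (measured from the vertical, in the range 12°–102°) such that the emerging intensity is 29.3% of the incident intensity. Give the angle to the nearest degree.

θ ≈ 52°

Unpolarized light through the first polarizer → I₁ = ½ I₀, now polarized at 12°.
Need I₂/I₀ = 0.293, so cos²(θ − 12°) = 0.293 / 0.5 = 0.586.
θ − 12° = arccos(√0.586) = 40.0°, giving θ ≈ 12 + 40.0 = 52.0°.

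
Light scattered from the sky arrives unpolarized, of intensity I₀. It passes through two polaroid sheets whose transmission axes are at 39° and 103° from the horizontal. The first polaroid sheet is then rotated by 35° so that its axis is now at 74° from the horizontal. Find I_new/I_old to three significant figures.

Before rotation:
Unpolarized light through the first polarizer → I₁ = ½ I₀, now polarized at 39°.
I₂ = I₁ cos²(103° − 39°) = 0.5 I₀ · cos²(64°) = 0.09608 I₀.
After rotation:
Unpolarized light through the first polarizer → I₁ = ½ I₀, now polarized at 74°.
I₂ = I₁ cos²(103° − 74°) = 0.5 I₀ · cos²(29°) = 0.3825 I₀.
Ratio = 0.3825 / 0.09608 = 3.981.

I_new/I_old ≈ 3.98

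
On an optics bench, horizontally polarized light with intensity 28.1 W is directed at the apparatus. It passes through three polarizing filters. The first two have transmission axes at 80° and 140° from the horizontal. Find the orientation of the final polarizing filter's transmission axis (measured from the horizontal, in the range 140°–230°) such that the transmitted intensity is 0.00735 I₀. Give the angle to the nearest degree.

I₁ = I₀ cos²(80° − 0°) = I₀ cos²(80°) = 0.03015 I₀.
I₂ = I₁ cos²(140° − 80°) = 0.03015 I₀ · cos²(60°) = 0.007538 I₀.
Need I₃/I₀ = 0.00735, so cos²(θ − 140°) = 0.00735 / 0.007538 = 0.975.
θ − 140° = arccos(√0.975) = 9.1°, giving θ ≈ 140 + 9.1 = 149.1°.

θ ≈ 149°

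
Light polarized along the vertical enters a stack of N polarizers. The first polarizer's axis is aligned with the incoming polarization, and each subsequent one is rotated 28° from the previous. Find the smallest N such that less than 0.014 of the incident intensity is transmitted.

First polarizer is aligned with the polarization: full transmission.
Each further stage multiplies by cos²(28°) = 0.7796.
After N polarizers: T = 0.7796^(N−1). Require T < 0.014 ⇒ N−1 > ln(0.014)/ln(0.7796) = 17.14, so N−1 ≥ 18 and N = 19.
Check: N=19 gives T = 0.01132 < 0.014; N=18 gives T = 0.01451.

N = 19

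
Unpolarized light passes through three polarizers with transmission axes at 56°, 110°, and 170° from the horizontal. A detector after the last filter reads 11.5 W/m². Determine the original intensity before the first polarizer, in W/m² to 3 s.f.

I₀ ≈ 266 W/m²

Unpolarized light through the first polarizer → I₁ = ½ I₀, now polarized at 56°.
I₂ = I₁ cos²(110° − 56°) = 0.5 I₀ · cos²(54°) = 0.1727 I₀.
I₃ = I₂ cos²(170° − 110°) = 0.1727 I₀ · cos²(60°) = 0.04319 I₀.
So 11.5 W/m² = 0.04319 I₀, giving I₀ = 11.5/0.04319 = 266.3 W/m².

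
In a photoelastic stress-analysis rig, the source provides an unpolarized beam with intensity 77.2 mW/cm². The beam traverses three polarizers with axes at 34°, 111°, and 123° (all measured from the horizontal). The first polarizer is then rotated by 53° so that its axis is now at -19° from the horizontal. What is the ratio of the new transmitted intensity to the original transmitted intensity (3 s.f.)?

Before rotation:
Unpolarized light through the first polarizer → I₁ = ½ I₀, now polarized at 34°.
I₂ = I₁ cos²(111° − 34°) = 0.5 I₀ · cos²(77°) = 0.0253 I₀.
I₃ = I₂ cos²(123° − 111°) = 0.0253 I₀ · cos²(12°) = 0.02421 I₀.
After rotation:
Unpolarized light through the first polarizer → I₁ = ½ I₀, now polarized at -19°.
Angle between axes 1 and 2: 50°. I₂ = 0.5 I₀ · cos²(50°) = 0.2066 I₀.
I₃ = I₂ cos²(123° − 111°) = 0.2066 I₀ · cos²(12°) = 0.1977 I₀.
Ratio = 0.1977 / 0.02421 = 8.165.

I_new/I_old ≈ 8.17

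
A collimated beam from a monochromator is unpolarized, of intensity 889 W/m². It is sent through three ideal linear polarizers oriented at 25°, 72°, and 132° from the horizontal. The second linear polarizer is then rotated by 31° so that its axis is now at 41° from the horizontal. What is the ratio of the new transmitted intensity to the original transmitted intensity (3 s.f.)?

I_new/I_old ≈ 0.00242

Before rotation:
Unpolarized light through the first polarizer → I₁ = ½ I₀, now polarized at 25°.
I₂ = I₁ cos²(72° − 25°) = 0.5 I₀ · cos²(47°) = 0.2326 I₀.
I₃ = I₂ cos²(132° − 72°) = 0.2326 I₀ · cos²(60°) = 0.05814 I₀.
After rotation:
Unpolarized light through the first polarizer → I₁ = ½ I₀, now polarized at 25°.
I₂ = I₁ cos²(41° − 25°) = 0.5 I₀ · cos²(16°) = 0.462 I₀.
Angle between axes 2 and 3: 89°. I₃ = 0.462 I₀ · cos²(89°) = 0.0001407 I₀.
Ratio = 0.0001407 / 0.05814 = 0.00242.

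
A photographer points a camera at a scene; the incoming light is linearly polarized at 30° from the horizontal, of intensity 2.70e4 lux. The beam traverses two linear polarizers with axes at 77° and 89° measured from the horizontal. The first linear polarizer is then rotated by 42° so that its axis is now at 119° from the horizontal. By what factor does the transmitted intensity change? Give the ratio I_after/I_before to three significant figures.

I_new/I_old ≈ 0.000513

Before rotation:
I₁ = I₀ cos²(77° − 30°) = I₀ cos²(47°) = 0.4651 I₀.
I₂ = I₁ cos²(89° − 77°) = 0.4651 I₀ · cos²(12°) = 0.445 I₀.
After rotation:
I₁ = I₀ cos²(119° − 30°) = I₀ cos²(89°) = 0.0003046 I₀.
I₂ = I₁ cos²(89° − 119°) = 0.0003046 I₀ · cos²(30°) = 0.0002284 I₀.
Ratio = 0.0002284 / 0.445 = 0.0005133.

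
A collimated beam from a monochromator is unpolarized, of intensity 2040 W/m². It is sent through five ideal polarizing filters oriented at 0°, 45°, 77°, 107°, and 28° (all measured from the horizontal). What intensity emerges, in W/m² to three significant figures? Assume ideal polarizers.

I ≈ 10.0 W/m²

Unpolarized light through the first polarizer → I₁ = 2040 W/m²/2 = 1020 W/m², polarized at 0°.
I₂ = I₁ · cos²(45°) = 1020 · 0.5 = 510 W/m².
I₃ = I₂ · cos²(32°) = 510 · 0.7192 = 366.8 W/m².
I₄ = I₃ · cos²(30°) = 366.8 · 0.75 = 275.1 W/m².
I₅ = I₄ · cos²(79°) = 275.1 · 0.03641 = 10.02 W/m².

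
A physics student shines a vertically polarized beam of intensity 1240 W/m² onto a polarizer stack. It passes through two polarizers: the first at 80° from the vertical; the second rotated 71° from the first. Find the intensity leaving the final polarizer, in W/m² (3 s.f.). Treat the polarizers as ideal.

By Malus's law, I₁ = 1240 W/m² · cos²(80°) = 37.39 W/m².
I₂ = I₁ · cos²(71°) = 37.39 · 0.106 = 3.963 W/m².

I ≈ 3.96 W/m²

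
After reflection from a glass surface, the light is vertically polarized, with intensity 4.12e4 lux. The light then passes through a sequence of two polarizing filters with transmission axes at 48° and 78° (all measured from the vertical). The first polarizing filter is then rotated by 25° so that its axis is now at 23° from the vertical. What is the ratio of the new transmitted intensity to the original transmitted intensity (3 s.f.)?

Before rotation:
By Malus's law, I₁ = I₀ cos²(48° − 0°) = I₀ cos²(48°) = 0.4477 I₀.
I₂ = I₁ cos²(78° − 48°) = 0.4477 I₀ · cos²(30°) = 0.3358 I₀.
After rotation:
I₁ = I₀ cos²(23° − 0°) = I₀ cos²(23°) = 0.8473 I₀.
I₂ = I₁ cos²(78° − 23°) = 0.8473 I₀ · cos²(55°) = 0.2788 I₀.
Ratio = 0.2788 / 0.3358 = 0.8301.

I_new/I_old ≈ 0.830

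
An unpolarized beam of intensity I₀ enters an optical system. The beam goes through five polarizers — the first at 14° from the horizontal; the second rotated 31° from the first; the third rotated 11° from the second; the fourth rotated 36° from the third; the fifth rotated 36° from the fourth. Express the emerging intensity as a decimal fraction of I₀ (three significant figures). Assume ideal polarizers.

≈ 0.152 I₀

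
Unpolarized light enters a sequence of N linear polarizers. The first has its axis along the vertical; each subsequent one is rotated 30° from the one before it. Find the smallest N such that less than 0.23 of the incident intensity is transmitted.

First polarizer halves the unpolarized light: factor 1/2.
Each further stage multiplies by cos²(30°) = 0.75.
After N polarizers: T = 0.5·0.75^(N−1). Require T < 0.23 ⇒ N−1 > ln(0.23/0.5)/ln(0.75) = 2.70, so N−1 ≥ 3 and N = 4.
Check: N=4 gives T = 0.2109 < 0.23; N=3 gives T = 0.2813.

N = 4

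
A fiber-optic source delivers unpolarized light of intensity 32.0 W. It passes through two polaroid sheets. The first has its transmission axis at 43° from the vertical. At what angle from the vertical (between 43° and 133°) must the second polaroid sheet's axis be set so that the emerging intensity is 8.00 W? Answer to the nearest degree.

Unpolarized light through the first polarizer → I₁ = ½ I₀, now polarized at 43°.
Target fraction: 8.00 / 32.0 W = 0.25 of I₀.
Need I₂/I₀ = 0.25, so cos²(θ − 43°) = 0.25 / 0.5 = 0.5.
θ − 43° = arccos(√0.5) = 45.0°, giving θ ≈ 43 + 45.0 = 88.0°.

θ ≈ 88°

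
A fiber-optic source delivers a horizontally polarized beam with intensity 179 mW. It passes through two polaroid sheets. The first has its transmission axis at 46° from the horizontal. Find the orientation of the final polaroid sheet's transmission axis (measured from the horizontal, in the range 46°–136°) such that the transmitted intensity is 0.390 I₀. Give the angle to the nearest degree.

By Malus's law, I₁ = I₀ cos²(46° − 0°) = I₀ cos²(46°) = 0.4826 I₀.
Need I₂/I₀ = 0.39, so cos²(θ − 46°) = 0.39 / 0.4826 = 0.8082.
θ − 46° = arccos(√0.8082) = 26.0°, giving θ ≈ 46 + 26.0 = 72.0°.

θ ≈ 72°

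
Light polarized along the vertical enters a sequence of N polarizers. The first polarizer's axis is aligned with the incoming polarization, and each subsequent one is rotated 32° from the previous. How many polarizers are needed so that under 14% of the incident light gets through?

N = 7

First polarizer is aligned with the polarization: full transmission.
Each further stage multiplies by cos²(32°) = 0.7192.
After N polarizers: T = 0.7192^(N−1). Require T < 0.14 ⇒ N−1 > ln(0.14)/ln(0.7192) = 5.96, so N−1 ≥ 6 and N = 7.
Check: N=7 gives T = 0.1384 < 0.14; N=6 gives T = 0.1924.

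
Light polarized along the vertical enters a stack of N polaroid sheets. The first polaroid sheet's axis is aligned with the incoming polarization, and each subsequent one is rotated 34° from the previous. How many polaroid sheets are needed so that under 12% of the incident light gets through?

First polarizer is aligned with the polarization: full transmission.
Each further stage multiplies by cos²(34°) = 0.6873.
After N polarizers: T = 0.6873^(N−1). Require T < 0.12 ⇒ N−1 > ln(0.12)/ln(0.6873) = 5.65, so N−1 ≥ 6 and N = 7.
Check: N=7 gives T = 0.1054 < 0.12; N=6 gives T = 0.1534.

N = 7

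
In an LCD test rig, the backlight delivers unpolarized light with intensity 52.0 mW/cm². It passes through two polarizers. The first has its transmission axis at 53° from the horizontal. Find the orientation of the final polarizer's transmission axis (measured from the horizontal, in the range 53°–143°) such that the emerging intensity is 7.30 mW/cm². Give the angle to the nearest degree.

θ ≈ 111°

Unpolarized light through the first polarizer → I₁ = ½ I₀, now polarized at 53°.
Target fraction: 7.30 / 52.0 mW/cm² = 0.1404 of I₀.
Need I₂/I₀ = 0.1404, so cos²(θ − 53°) = 0.1404 / 0.5 = 0.2808.
θ − 53° = arccos(√0.2808) = 58.0°, giving θ ≈ 53 + 58.0 = 111.0°.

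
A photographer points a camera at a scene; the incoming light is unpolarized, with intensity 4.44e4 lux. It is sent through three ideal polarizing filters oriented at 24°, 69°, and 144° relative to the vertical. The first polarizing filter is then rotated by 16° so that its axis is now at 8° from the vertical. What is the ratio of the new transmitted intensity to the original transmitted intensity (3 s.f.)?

Before rotation:
Unpolarized light through the first polarizer → I₁ = ½ I₀, now polarized at 24°.
I₂ = I₁ cos²(69° − 24°) = 0.5 I₀ · cos²(45°) = 0.25 I₀.
I₃ = I₂ cos²(144° − 69°) = 0.25 I₀ · cos²(75°) = 0.01675 I₀.
After rotation:
Unpolarized light through the first polarizer → I₁ = ½ I₀, now polarized at 8°.
I₂ = I₁ cos²(69° − 8°) = 0.5 I₀ · cos²(61°) = 0.1175 I₀.
I₃ = I₂ cos²(144° − 69°) = 0.1175 I₀ · cos²(75°) = 0.007872 I₀.
Ratio = 0.007872 / 0.01675 = 0.4701.

I_new/I_old ≈ 0.470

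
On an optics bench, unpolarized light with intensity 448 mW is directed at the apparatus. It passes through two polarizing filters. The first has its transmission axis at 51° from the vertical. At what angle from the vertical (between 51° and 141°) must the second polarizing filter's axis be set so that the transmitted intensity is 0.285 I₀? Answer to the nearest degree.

θ ≈ 92°

Unpolarized light through the first polarizer → I₁ = ½ I₀, now polarized at 51°.
Need I₂/I₀ = 0.285, so cos²(θ − 51°) = 0.285 / 0.5 = 0.57.
θ − 51° = arccos(√0.57) = 41.0°, giving θ ≈ 51 + 41.0 = 92.0°.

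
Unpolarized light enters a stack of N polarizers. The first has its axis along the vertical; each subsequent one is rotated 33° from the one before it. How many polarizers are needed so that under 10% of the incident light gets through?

N = 6

First polarizer halves the unpolarized light: factor 1/2.
Each further stage multiplies by cos²(33°) = 0.7034.
After N polarizers: T = 0.5·0.7034^(N−1). Require T < 0.10 ⇒ N−1 > ln(0.10/0.5)/ln(0.7034) = 4.57, so N−1 ≥ 5 and N = 6.
Check: N=6 gives T = 0.08608 < 0.10; N=5 gives T = 0.1224.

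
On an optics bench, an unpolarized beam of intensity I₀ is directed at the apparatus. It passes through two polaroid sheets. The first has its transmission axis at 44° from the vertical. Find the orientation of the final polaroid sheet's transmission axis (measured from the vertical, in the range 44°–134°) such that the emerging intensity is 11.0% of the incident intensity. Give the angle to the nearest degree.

θ ≈ 106°

Unpolarized light through the first polarizer → I₁ = ½ I₀, now polarized at 44°.
Need I₂/I₀ = 0.11, so cos²(θ − 44°) = 0.11 / 0.5 = 0.22.
θ − 44° = arccos(√0.22) = 62.0°, giving θ ≈ 44 + 62.0 = 106.0°.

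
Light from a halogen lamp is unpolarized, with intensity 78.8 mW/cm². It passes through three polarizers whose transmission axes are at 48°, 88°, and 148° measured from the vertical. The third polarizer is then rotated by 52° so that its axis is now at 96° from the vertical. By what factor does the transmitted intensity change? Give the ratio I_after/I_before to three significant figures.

Before rotation:
Unpolarized light through the first polarizer → I₁ = ½ I₀, now polarized at 48°.
I₂ = I₁ cos²(88° − 48°) = 0.5 I₀ · cos²(40°) = 0.2934 I₀.
I₃ = I₂ cos²(148° − 88°) = 0.2934 I₀ · cos²(60°) = 0.07335 I₀.
After rotation:
Unpolarized light through the first polarizer → I₁ = ½ I₀, now polarized at 48°.
I₂ = I₁ cos²(88° − 48°) = 0.5 I₀ · cos²(40°) = 0.2934 I₀.
I₃ = I₂ cos²(96° − 88°) = 0.2934 I₀ · cos²(8°) = 0.2877 I₀.
Ratio = 0.2877 / 0.07335 = 3.923.

I_new/I_old ≈ 3.92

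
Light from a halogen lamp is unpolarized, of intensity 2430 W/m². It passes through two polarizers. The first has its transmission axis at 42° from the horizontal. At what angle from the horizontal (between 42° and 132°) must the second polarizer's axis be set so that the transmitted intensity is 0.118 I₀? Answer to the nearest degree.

θ ≈ 103°

Unpolarized light through the first polarizer → I₁ = ½ I₀, now polarized at 42°.
Need I₂/I₀ = 0.118, so cos²(θ − 42°) = 0.118 / 0.5 = 0.236.
θ − 42° = arccos(√0.236) = 60.9°, giving θ ≈ 42 + 60.9 = 102.9°.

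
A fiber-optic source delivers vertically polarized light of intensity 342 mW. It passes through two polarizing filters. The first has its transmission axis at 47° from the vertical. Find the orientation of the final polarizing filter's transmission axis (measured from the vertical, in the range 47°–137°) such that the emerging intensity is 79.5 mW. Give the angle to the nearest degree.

θ ≈ 92°

By Malus's law, I₁ = I₀ cos²(47° − 0°) = I₀ cos²(47°) = 0.4651 I₀.
Target fraction: 79.5 / 342 mW = 0.2325 of I₀.
Need I₂/I₀ = 0.2325, so cos²(θ − 47°) = 0.2325 / 0.4651 = 0.4998.
θ − 47° = arccos(√0.4998) = 45.0°, giving θ ≈ 47 + 45.0 = 92.0°.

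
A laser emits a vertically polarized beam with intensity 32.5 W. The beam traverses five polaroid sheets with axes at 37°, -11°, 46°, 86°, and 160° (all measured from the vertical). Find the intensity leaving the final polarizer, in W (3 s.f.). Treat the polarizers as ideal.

I ≈ 0.123 W

I₁ = 32.5 W · cos²(37°) = 20.73 W.
I₂ = I₁ · cos²(48°) = 20.73 · 0.4477 = 9.281 W.
I₃ = I₂ · cos²(57°) = 9.281 · 0.2966 = 2.753 W.
I₄ = I₃ · cos²(40°) = 2.753 · 0.5868 = 1.616 W.
I₅ = I₄ · cos²(74°) = 1.616 · 0.07598 = 0.1227 W.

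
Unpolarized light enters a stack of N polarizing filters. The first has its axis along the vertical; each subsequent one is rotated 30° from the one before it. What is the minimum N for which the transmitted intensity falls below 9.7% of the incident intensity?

N = 7

First polarizer halves the unpolarized light: factor 1/2.
Each further stage multiplies by cos²(30°) = 0.75.
After N polarizers: T = 0.5·0.75^(N−1). Require T < 0.097 ⇒ N−1 > ln(0.097/0.5)/ln(0.75) = 5.70, so N−1 ≥ 6 and N = 7.
Check: N=7 gives T = 0.08899 < 0.097; N=6 gives T = 0.1187.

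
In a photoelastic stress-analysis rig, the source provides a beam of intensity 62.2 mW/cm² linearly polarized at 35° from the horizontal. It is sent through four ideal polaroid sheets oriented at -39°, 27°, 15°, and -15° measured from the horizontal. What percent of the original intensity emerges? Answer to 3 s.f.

≈ 0.902%

By Malus's law, I₁ = 62.2 mW/cm² · cos²(74°) = 4.726 mW/cm².
I₂ = I₁ · cos²(66°) = 4.726 · 0.1654 = 0.7818 mW/cm².
I₃ = I₂ · cos²(12°) = 0.7818 · 0.9568 = 0.748 mW/cm².
I₄ = I₃ · cos²(30°) = 0.748 · 0.75 = 0.561 mW/cm².
That is 0.9019% of the incident intensity.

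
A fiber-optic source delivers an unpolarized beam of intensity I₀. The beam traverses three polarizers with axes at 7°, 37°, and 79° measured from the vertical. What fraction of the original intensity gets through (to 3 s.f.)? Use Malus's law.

≈ 0.207 I₀

Unpolarized light through the first polarizer → I₁ = ½ I₀, now polarized at 7°.
I₂ = I₁ cos²(37° − 7°) = 0.5 I₀ · cos²(30°) = 0.375 I₀.
I₃ = I₂ cos²(79° − 37°) = 0.375 I₀ · cos²(42°) = 0.2071 I₀.
Transmitted fraction = 0.2071.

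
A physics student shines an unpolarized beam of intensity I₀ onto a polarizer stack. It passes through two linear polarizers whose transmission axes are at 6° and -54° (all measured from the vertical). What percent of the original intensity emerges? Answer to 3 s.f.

Unpolarized light through the first polarizer → I₁ = ½ I₀, now polarized at 6°.
I₂ = I₁ cos²(-54° − 6°) = 0.5 I₀ · cos²(60°) = 0.125 I₀.
That is 12.5% of the incident intensity.

≈ 12.5%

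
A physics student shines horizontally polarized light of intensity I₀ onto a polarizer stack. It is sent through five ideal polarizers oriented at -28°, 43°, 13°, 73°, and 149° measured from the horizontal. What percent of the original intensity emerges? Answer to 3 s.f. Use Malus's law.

By Malus's law, I₁ = I₀ cos²(-28° − 0°) = I₀ cos²(28°) = 0.7796 I₀.
I₂ = I₁ cos²(43° + 28°) = 0.7796 I₀ · cos²(71°) = 0.08263 I₀.
I₃ = I₂ cos²(13° − 43°) = 0.08263 I₀ · cos²(30°) = 0.06197 I₀.
I₄ = I₃ cos²(73° − 13°) = 0.06197 I₀ · cos²(60°) = 0.01549 I₀.
I₅ = I₄ cos²(149° − 73°) = 0.01549 I₀ · cos²(76°) = 0.0009068 I₀.
That is 0.09068% of the incident intensity.

≈ 0.0907%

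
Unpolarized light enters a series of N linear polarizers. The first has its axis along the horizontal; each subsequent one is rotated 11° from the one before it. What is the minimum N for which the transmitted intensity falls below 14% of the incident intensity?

First polarizer halves the unpolarized light: factor 1/2.
Each further stage multiplies by cos²(11°) = 0.9636.
After N polarizers: T = 0.5·0.9636^(N−1). Require T < 0.14 ⇒ N−1 > ln(0.14/0.5)/ln(0.9636) = 34.32, so N−1 ≥ 35 and N = 36.
Check: N=36 gives T = 0.1365 < 0.14; N=35 gives T = 0.1417.

N = 36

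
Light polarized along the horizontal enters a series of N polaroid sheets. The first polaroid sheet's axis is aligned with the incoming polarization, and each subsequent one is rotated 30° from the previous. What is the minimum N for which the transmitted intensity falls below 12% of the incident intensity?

N = 9

First polarizer is aligned with the polarization: full transmission.
Each further stage multiplies by cos²(30°) = 0.75.
After N polarizers: T = 0.75^(N−1). Require T < 0.12 ⇒ N−1 > ln(0.12)/ln(0.75) = 7.37, so N−1 ≥ 8 and N = 9.
Check: N=9 gives T = 0.1001 < 0.12; N=8 gives T = 0.1335.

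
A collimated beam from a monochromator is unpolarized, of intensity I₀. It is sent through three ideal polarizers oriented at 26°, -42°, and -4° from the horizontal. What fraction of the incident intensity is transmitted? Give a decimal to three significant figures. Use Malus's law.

Unpolarized light through the first polarizer → I₁ = ½ I₀, now polarized at 26°.
I₂ = I₁ cos²(-42° − 26°) = 0.5 I₀ · cos²(68°) = 0.07017 I₀.
I₃ = I₂ cos²(-4° + 42°) = 0.07017 I₀ · cos²(38°) = 0.04357 I₀.
Transmitted fraction = 0.04357.

≈ 0.0436 I₀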